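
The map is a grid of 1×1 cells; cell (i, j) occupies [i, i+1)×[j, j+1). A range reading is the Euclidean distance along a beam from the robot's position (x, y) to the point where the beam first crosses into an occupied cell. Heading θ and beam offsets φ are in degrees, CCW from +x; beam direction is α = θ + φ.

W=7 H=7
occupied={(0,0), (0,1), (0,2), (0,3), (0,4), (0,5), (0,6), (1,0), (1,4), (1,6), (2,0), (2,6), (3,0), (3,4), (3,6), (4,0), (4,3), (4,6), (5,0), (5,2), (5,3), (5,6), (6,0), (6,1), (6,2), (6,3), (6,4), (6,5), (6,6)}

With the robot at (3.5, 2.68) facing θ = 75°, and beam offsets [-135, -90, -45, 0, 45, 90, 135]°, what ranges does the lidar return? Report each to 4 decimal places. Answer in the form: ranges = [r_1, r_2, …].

beam 1: φ=-135°, α=300°
  direction (0.5000, -0.8660); cell (3,2); t to first gridline: x 1.0000, y 0.7852 (then +2.0000 / +1.1547)
    (3,1) via y @ 0.7852
    (4,1) via x @ 1.0000
    (4,0) via y @ 1.9399  # hit
  → r_1 = 1.9399
beam 2: φ=-90°, α=345°
  direction (0.9659, -0.2588); cell (3,2); t to first gridline: x 0.5176, y 2.6273 (then +1.0353 / +3.8637)
    (4,2) via x @ 0.5176
    (5,2) via x @ 1.5529  # hit
  → r_2 = 1.5529
beam 3: φ=-45°, α=30°
  direction (0.8660, 0.5000); cell (3,2); t to first gridline: x 0.5774, y 0.6400 (then +1.1547 / +2.0000)
    (4,2) via x @ 0.5774
    (4,3) via y @ 0.6400  # hit
  → r_3 = 0.6400
beam 4: φ=0°, α=75°
  direction (0.2588, 0.9659); cell (3,2); t to first gridline: x 1.9319, y 0.3313 (then +3.8637 / +1.0353)
    (3,3) via y @ 0.3313
    (3,4) via y @ 1.3666  # hit
  → r_4 = 1.3666
beam 5: φ=45°, α=120°
  direction (-0.5000, 0.8660); cell (3,2); t to first gridline: x 1.0000, y 0.3695 (then +2.0000 / +1.1547)
    (3,3) via y @ 0.3695
    (2,3) via x @ 1.0000
    (2,4) via y @ 1.5242
    (2,5) via y @ 2.6789
    (1,5) via x @ 3.0000
    (1,6) via y @ 3.8336  # hit
  → r_5 = 3.8336
beam 6: φ=90°, α=165°
  direction (-0.9659, 0.2588); cell (3,2); t to first gridline: x 0.5176, y 1.2364 (then +1.0353 / +3.8637)
    (2,2) via x @ 0.5176
    (2,3) via y @ 1.2364
    (1,3) via x @ 1.5529
    (0,3) via x @ 2.5882  # hit
  → r_6 = 2.5882
beam 7: φ=135°, α=210°
  direction (-0.8660, -0.5000); cell (3,2); t to first gridline: x 0.5774, y 1.3600 (then +1.1547 / +2.0000)
    (2,2) via x @ 0.5774
    (2,1) via y @ 1.3600
    (1,1) via x @ 1.7321
    (0,1) via x @ 2.8868  # hit
  → r_7 = 2.8868

ranges = [1.9399, 1.5529, 0.6400, 1.3666, 3.8336, 2.5882, 2.8868]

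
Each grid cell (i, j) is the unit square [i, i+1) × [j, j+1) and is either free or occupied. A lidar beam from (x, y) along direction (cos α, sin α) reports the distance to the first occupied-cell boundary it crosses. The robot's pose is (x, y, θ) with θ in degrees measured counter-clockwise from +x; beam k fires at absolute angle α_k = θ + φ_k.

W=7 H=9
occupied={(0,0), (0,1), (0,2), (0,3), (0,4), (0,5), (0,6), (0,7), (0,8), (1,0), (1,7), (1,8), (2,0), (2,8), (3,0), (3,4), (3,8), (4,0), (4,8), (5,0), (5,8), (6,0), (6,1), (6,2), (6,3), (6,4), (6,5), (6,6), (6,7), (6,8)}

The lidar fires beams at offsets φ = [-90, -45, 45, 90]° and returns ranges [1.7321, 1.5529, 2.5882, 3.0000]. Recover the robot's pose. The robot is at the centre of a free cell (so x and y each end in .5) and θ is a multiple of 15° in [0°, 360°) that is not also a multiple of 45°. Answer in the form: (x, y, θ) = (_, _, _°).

Enumerate (i+0.5, j+0.5, θ) over the 33 free cells and 16 admissible headings. For each, cast all 4 beams and compare to the given ranges.
  (4.5, 7.5, 345°): beam 1 = 2.5882 ≠ 1.7321 ✗
  (3.5, 7.5, 240°): beam 1 = 1.0000 ≠ 1.7321 ✗
  (5.5, 6.5, 300°): beam 1 = 5.1962 ≠ 1.7321 ✗
  (4.5, 5.5, 255°): beam 1 = 3.6235 ≠ 1.7321 ✗
  …
  (4.5, 5.5, 60°): r_1=1.7321, r_2=1.5529, r_3=2.5882, r_4=3.0000 — all match ✓
No second candidate reproduces the full scan.

(x, y, θ) = (4.5, 5.5, 60°)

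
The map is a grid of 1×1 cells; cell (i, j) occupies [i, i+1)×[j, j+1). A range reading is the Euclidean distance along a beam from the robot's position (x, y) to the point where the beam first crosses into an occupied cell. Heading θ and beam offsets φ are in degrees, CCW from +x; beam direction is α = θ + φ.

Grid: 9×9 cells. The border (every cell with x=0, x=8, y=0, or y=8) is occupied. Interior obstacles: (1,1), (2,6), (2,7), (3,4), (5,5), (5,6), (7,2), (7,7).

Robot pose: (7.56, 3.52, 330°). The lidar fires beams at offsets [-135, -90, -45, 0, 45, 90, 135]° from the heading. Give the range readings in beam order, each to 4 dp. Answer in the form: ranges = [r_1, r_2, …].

ranges = [5.8728, 0.6004, 0.5383, 0.5081, 0.4555, 0.8800, 4.6380]

beam 1: φ=-135°, α=195°
  d=(-0.9659,-0.2588)  start (7,3)  tX=0.5798 tY=2.0091  stride 1/|dx|=1.0353 1/|dy|=3.8637
    cross x-line → (6,3), t=0.5798
    cross x-line → (5,3), t=1.6150
    cross y-line → (5,2), t=2.0091
    cross x-line → (4,2), t=2.6503
    cross x-line → (3,2), t=3.6856
    cross x-line → (2,2), t=4.7209
    cross x-line → (1,2), t=5.7561
    cross y-line → (1,1), t=5.8728 (wall)
  → r_1 = 5.8728
beam 2: φ=-90°, α=240°
  d=(-0.5000,-0.8660)  start (7,3)  tX=1.1200 tY=0.6004  stride 1/|dx|=2.0000 1/|dy|=1.1547
    cross y-line → (7,2), t=0.6004 (wall)
  → r_2 = 0.6004
beam 3: φ=-45°, α=285°
  d=(0.2588,-0.9659)  start (7,3)  tX=1.7000 tY=0.5383  stride 1/|dx|=3.8637 1/|dy|=1.0353
    cross y-line → (7,2), t=0.5383 (wall)
  → r_3 = 0.5383
beam 4: φ=0°, α=330°
  d=(0.8660,-0.5000)  start (7,3)  tX=0.5081 tY=1.0400  stride 1/|dx|=1.1547 1/|dy|=2.0000
    cross x-line → (8,3), t=0.5081 (wall)
  → r_4 = 0.5081
beam 5: φ=45°, α=15°
  d=(0.9659,0.2588)  start (7,3)  tX=0.4555 tY=1.8546  stride 1/|dx|=1.0353 1/|dy|=3.8637
    cross x-line → (8,3), t=0.4555 (wall)
  → r_5 = 0.4555
beam 6: φ=90°, α=60°
  d=(0.5000,0.8660)  start (7,3)  tX=0.8800 tY=0.5543  stride 1/|dx|=2.0000 1/|dy|=1.1547
    cross y-line → (7,4), t=0.5543
    cross x-line → (8,4), t=0.8800 (wall)
  → r_6 = 0.8800
beam 7: φ=135°, α=105°
  d=(-0.2588,0.9659)  start (7,3)  tX=2.1637 tY=0.4969  stride 1/|dx|=3.8637 1/|dy|=1.0353
    cross y-line → (7,4), t=0.4969
    cross y-line → (7,5), t=1.5322
    cross x-line → (6,5), t=2.1637
    cross y-line → (6,6), t=2.5675
    cross y-line → (6,7), t=3.6028
    cross y-line → (6,8), t=4.6380 (wall)
  → r_7 = 4.6380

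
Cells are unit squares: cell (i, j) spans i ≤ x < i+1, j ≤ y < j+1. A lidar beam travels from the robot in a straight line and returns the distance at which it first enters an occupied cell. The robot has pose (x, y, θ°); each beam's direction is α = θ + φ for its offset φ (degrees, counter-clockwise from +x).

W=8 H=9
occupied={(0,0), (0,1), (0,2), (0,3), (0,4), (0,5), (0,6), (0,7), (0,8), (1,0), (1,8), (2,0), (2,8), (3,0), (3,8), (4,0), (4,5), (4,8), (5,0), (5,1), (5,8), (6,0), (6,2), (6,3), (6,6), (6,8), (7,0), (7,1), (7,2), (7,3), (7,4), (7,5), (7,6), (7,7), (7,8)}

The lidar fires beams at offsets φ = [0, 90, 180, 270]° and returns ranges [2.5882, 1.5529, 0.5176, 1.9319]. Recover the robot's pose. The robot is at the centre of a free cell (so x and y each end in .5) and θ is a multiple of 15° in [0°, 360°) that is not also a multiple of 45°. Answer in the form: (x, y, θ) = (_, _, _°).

Candidates: 37 free-cell centres × 16 headings = 592 poses. Raycast each; keep the one whose scan matches to 4 dp.
  (3.5, 3.5, 330°): beam 1 = 2.8868 ≠ 2.5882 ✗
  (3.5, 7.5, 30°): beam 1 = 1.0000 ≠ 2.5882 ✗
  (3.5, 3.5, 150°): beam 1 = 2.8868 ≠ 2.5882 ✗
  …
  (1.5, 6.5, 345°): r_1=2.5882, r_2=1.5529, r_3=0.5176, r_4=1.9319 — all match ✓
Only this pose fits every beam.

(x, y, θ) = (1.5, 6.5, 345°)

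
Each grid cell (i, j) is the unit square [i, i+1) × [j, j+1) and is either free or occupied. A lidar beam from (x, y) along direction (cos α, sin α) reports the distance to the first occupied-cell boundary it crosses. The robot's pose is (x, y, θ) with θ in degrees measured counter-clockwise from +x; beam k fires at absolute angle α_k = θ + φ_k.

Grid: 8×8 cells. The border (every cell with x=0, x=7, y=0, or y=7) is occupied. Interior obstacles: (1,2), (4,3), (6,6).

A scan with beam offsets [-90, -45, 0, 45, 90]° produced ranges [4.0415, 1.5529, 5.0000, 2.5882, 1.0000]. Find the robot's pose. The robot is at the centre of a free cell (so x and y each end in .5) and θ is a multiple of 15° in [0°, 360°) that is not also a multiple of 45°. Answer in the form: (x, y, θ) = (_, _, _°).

The pose lattice has 33·16 = 528 candidates. Test each by forward raycasting.
  (4.5, 4.5, 255°): beam 1 = 3.6235 ≠ 4.0415 ✗
  (2.5, 4.5, 210°): beam 1 = 2.8868 ≠ 4.0415 ✗
  (2.5, 1.5, 165°): beam 1 = 5.6940 ≠ 4.0415 ✗
  (4.5, 6.5, 345°): beam 1 = 5.6940 ≠ 4.0415 ✗
  (2.5, 1.5, 150°): beam 1 = 6.3509 ≠ 4.0415 ✗
  …
  (6.5, 3.5, 210°): r_1=4.0415, r_2=1.5529, r_3=5.0000, r_4=2.5882, r_5=1.0000 — all match ✓
Unique over the lattice → pose = (6.5, 3.5, 210°).

(x, y, θ) = (6.5, 3.5, 210°)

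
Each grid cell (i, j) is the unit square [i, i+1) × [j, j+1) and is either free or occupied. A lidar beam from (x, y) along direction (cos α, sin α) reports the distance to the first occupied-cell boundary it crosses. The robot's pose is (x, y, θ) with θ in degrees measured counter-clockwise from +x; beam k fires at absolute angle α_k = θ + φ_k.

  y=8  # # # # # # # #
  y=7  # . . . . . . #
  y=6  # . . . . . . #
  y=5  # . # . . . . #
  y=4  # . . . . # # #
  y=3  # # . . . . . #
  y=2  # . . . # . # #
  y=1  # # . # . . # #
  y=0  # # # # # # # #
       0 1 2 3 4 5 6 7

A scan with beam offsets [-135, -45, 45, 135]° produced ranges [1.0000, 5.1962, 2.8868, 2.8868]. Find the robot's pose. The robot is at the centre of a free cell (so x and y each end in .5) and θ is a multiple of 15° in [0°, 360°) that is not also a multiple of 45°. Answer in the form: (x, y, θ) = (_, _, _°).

(x, y, θ) = (3.5, 3.5, 105°)

The pose lattice has 33·16 = 528 candidates. Test each by forward raycasting.
  (6.5, 5.5, 210°): beam 1 = 1.9319 ≠ 1.0000 ✗
  (4.5, 4.5, 15°): beam 1 = 2.8868 ≠ 1.0000 ✗
  (1.5, 6.5, 150°): beam 1 = 5.6940 ≠ 1.0000 ✗
  …
  (3.5, 3.5, 105°): r_1=1.0000, r_2=5.1962, r_3=2.8868, r_4=2.8868 — all match ✓
Only this pose fits every beam.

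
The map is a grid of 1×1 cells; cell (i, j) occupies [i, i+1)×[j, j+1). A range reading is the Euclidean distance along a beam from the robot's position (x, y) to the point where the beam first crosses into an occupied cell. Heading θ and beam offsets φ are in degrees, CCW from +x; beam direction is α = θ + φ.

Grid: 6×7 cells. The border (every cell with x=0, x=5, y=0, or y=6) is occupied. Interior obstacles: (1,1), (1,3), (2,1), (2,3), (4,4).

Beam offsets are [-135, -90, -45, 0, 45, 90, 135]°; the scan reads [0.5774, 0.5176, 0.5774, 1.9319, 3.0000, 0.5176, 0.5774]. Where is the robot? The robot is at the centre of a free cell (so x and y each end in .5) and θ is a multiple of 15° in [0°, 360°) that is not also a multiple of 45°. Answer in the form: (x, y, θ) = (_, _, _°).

Enumerate (i+0.5, j+0.5, θ) over the 15 free cells and 16 admissible headings. For each, cast all 7 beams and compare to the given ranges.
  (2.5, 2.5, 30°): beam 1 = 0.5176 ≠ 0.5774 ✗
  (4.5, 3.5, 195°): beam 3 = 4.0415 ≠ 0.5774 ✗
  (4.5, 2.5, 150°): beam 1 = 0.5176 ≠ 0.5774 ✗
  (3.5, 2.5, 105°): beam 1 = 1.7321 ≠ 0.5774 ✗
  (2.5, 2.5, 345°): beam 1 = 1.0000 ≠ 0.5774 ✗
  …
  (4.5, 5.5, 165°): r_1=0.5774, r_2=0.5176, r_3=0.5774, r_4=1.9319, r_5=3.0000, r_6=0.5176, r_7=0.5774 — all match ✓
Only this pose fits every beam.

(x, y, θ) = (4.5, 5.5, 165°)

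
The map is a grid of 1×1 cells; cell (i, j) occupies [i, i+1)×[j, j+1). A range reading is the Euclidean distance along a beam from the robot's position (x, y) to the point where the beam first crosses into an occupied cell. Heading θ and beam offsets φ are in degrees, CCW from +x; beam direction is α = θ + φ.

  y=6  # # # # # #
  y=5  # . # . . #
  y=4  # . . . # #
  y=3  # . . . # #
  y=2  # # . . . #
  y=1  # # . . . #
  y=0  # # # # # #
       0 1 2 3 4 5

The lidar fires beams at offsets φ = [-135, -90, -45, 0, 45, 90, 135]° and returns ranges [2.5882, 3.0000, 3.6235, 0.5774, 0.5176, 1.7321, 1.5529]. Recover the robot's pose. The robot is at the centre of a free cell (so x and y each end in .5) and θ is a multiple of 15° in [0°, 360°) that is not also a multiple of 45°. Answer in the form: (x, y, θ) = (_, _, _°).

(x, y, θ) = (3.5, 4.5, 330°)

The pose lattice has 15·16 = 240 candidates. Test each by forward raycasting.
  (2.5, 3.5, 150°): beam 1 = 1.5529 ≠ 2.5882 ✗
  (3.5, 4.5, 105°): beam 1 = 0.5774 ≠ 2.5882 ✗
  (3.5, 2.5, 240°): beam 2 = 2.8868 ≠ 3.0000 ✗
  …
  (3.5, 4.5, 330°): r_1=2.5882, r_2=3.0000, r_3=3.6235, r_4=0.5774, r_5=0.5176, r_6=1.7321, r_7=1.5529 — all match ✓
No second candidate reproduces the full scan.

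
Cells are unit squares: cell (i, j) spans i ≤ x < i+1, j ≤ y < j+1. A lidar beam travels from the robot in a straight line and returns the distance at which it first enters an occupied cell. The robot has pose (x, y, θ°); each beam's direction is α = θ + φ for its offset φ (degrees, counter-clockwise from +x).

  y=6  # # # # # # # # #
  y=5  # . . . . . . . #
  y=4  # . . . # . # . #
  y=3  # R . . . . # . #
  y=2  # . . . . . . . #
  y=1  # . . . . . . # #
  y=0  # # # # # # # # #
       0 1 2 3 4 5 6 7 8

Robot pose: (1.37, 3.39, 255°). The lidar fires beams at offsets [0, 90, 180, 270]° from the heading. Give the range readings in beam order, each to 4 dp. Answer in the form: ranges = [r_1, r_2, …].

ranges = [1.4296, 5.8286, 2.7021, 0.3831]

beam 1: φ=0°, α=255°
  dir = (cos 255°, sin 255°) = (-0.2588, -0.9659); from cell (1,3)
  next x-line at t=1.4296, next y-line at t=0.4038; Δt_x=3.8637, Δt_y=1.0353
    y: enter (1,2) at t=0.4038
    x: enter (0,2) at t=1.4296 ← occupied
  → r_1 = 1.4296
beam 2: φ=90°, α=345°
  dir = (cos 345°, sin 345°) = (0.9659, -0.2588); from cell (1,3)
  next x-line at t=0.6522, next y-line at t=1.5068; Δt_x=1.0353, Δt_y=3.8637
    x: enter (2,3) at t=0.6522
    y: enter (2,2) at t=1.5068
    x: enter (3,2) at t=1.6875
    x: enter (4,2) at t=2.7228
    x: enter (5,2) at t=3.7581
    x: enter (6,2) at t=4.7933
    y: enter (6,1) at t=5.3705
    x: enter (7,1) at t=5.8286 ← occupied
  → r_2 = 5.8286
beam 3: φ=180°, α=75°
  dir = (cos 75°, sin 75°) = (0.2588, 0.9659); from cell (1,3)
  next x-line at t=2.4341, next y-line at t=0.6315; Δt_x=3.8637, Δt_y=1.0353
    y: enter (1,4) at t=0.6315
    y: enter (1,5) at t=1.6668
    x: enter (2,5) at t=2.4341
    y: enter (2,6) at t=2.7021 ← occupied
  → r_3 = 2.7021
beam 4: φ=270°, α=165°
  dir = (cos 165°, sin 165°) = (-0.9659, 0.2588); from cell (1,3)
  next x-line at t=0.3831, next y-line at t=2.3569; Δt_x=1.0353, Δt_y=3.8637
    x: enter (0,3) at t=0.3831 ← occupied
  → r_4 = 0.3831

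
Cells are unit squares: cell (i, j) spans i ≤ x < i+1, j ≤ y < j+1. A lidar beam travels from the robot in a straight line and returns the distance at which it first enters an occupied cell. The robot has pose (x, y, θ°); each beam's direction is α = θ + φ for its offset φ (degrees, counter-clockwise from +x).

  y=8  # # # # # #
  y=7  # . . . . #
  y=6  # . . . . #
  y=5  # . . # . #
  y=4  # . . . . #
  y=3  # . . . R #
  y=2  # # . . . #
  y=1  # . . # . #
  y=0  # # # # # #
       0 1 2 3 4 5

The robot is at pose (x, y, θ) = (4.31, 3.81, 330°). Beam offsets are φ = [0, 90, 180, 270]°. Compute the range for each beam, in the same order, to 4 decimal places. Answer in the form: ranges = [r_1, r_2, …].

beam 1: φ=0°, α=330°
  dir = (cos 330°, sin 330°) = (0.8660, -0.5000); from cell (4,3)
  next x-line at t=0.7967, next y-line at t=1.6200; Δt_x=1.1547, Δt_y=2.0000
    x: enter (5,3) at t=0.7967 ← occupied
  → r_1 = 0.7967
beam 2: φ=90°, α=60°
  dir = (cos 60°, sin 60°) = (0.5000, 0.8660); from cell (4,3)
  next x-line at t=1.3800, next y-line at t=0.2194; Δt_x=2.0000, Δt_y=1.1547
    y: enter (4,4) at t=0.2194
    y: enter (4,5) at t=1.3741
    x: enter (5,5) at t=1.3800 ← occupied
  → r_2 = 1.3800
beam 3: φ=180°, α=150°
  dir = (cos 150°, sin 150°) = (-0.8660, 0.5000); from cell (4,3)
  next x-line at t=0.3580, next y-line at t=0.3800; Δt_x=1.1547, Δt_y=2.0000
    x: enter (3,3) at t=0.3580
    y: enter (3,4) at t=0.3800
    x: enter (2,4) at t=1.5127
    y: enter (2,5) at t=2.3800
    x: enter (1,5) at t=2.6674
    x: enter (0,5) at t=3.8221 ← occupied
  → r_3 = 3.8221
beam 4: φ=270°, α=240°
  dir = (cos 240°, sin 240°) = (-0.5000, -0.8660); from cell (4,3)
  next x-line at t=0.6200, next y-line at t=0.9353; Δt_x=2.0000, Δt_y=1.1547
    x: enter (3,3) at t=0.6200
    y: enter (3,2) at t=0.9353
    y: enter (3,1) at t=2.0900 ← occupied
  → r_4 = 2.0900

ranges = [0.7967, 1.3800, 3.8221, 2.0900]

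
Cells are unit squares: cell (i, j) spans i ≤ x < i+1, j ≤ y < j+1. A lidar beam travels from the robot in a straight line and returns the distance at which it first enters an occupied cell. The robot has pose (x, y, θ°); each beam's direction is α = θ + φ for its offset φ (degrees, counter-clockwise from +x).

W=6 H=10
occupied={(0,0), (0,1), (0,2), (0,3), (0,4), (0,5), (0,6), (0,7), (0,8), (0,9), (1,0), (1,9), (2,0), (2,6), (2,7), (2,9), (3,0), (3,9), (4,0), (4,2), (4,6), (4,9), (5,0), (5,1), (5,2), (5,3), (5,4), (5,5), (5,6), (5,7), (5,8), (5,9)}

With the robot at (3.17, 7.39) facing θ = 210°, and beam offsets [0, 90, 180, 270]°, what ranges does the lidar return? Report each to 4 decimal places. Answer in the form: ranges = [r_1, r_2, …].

beam 1: φ=0°, α=210°
  cosα=-0.8660 sinα=-0.5000 | (3,7) | tMaxX 0.1963 tMaxY 0.7800 | tΔX 1.1547 tΔY 2.0000
    t=0.1963 [x] (2,7) — stop
  → r_1 = 0.1963
beam 2: φ=90°, α=300°
  cosα=0.5000 sinα=-0.8660 | (3,7) | tMaxX 1.6600 tMaxY 0.4503 | tΔX 2.0000 tΔY 1.1547
    t=0.4503 [y] (3,6)
    t=1.6050 [y] (3,5)
    t=1.6600 [x] (4,5)
    t=2.7597 [y] (4,4)
    t=3.6600 [x] (5,4) — stop
  → r_2 = 3.6600
beam 3: φ=180°, α=30°
  cosα=0.8660 sinα=0.5000 | (3,7) | tMaxX 0.9584 tMaxY 1.2200 | tΔX 1.1547 tΔY 2.0000
    t=0.9584 [x] (4,7)
    t=1.2200 [y] (4,8)
    t=2.1131 [x] (5,8) — stop
  → r_3 = 2.1131
beam 4: φ=270°, α=120°
  cosα=-0.5000 sinα=0.8660 | (3,7) | tMaxX 0.3400 tMaxY 0.7044 | tΔX 2.0000 tΔY 1.1547
    t=0.3400 [x] (2,7) — stop
  → r_4 = 0.3400

ranges = [0.1963, 3.6600, 2.1131, 0.3400]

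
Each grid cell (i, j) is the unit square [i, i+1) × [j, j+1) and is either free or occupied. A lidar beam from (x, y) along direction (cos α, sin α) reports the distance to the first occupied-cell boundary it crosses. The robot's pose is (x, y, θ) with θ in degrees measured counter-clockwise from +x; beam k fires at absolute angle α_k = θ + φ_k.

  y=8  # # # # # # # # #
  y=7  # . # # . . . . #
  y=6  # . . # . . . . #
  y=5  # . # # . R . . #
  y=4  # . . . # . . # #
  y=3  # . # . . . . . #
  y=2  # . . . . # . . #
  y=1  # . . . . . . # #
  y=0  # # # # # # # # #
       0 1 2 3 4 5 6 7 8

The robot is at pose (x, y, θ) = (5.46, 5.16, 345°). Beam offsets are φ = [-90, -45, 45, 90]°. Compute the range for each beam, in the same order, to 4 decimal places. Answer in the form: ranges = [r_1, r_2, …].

beam 1: φ=-90°, α=255°
  d=(-0.2588,-0.9659)  start (5,5)  tX=1.7773 tY=0.1656  stride 1/|dx|=3.8637 1/|dy|=1.0353
    cross y-line → (5,4), t=0.1656
    cross y-line → (5,3), t=1.2009
    cross x-line → (4,3), t=1.7773
    cross y-line → (4,2), t=2.2362
    cross y-line → (4,1), t=3.2715
    cross y-line → (4,0), t=4.3067 (wall)
  → r_1 = 4.3067
beam 2: φ=-45°, α=300°
  d=(0.5000,-0.8660)  start (5,5)  tX=1.0800 tY=0.1848  stride 1/|dx|=2.0000 1/|dy|=1.1547
    cross y-line → (5,4), t=0.1848
    cross x-line → (6,4), t=1.0800
    cross y-line → (6,3), t=1.3395
    cross y-line → (6,2), t=2.4942
    cross x-line → (7,2), t=3.0800
    cross y-line → (7,1), t=3.6489 (wall)
  → r_2 = 3.6489
beam 3: φ=45°, α=30°
  d=(0.8660,0.5000)  start (5,5)  tX=0.6235 tY=1.6800  stride 1/|dx|=1.1547 1/|dy|=2.0000
    cross x-line → (6,5), t=0.6235
    cross y-line → (6,6), t=1.6800
    cross x-line → (7,6), t=1.7782
    cross x-line → (8,6), t=2.9329 (wall)
  → r_3 = 2.9329
beam 4: φ=90°, α=75°
  d=(0.2588,0.9659)  start (5,5)  tX=2.0864 tY=0.8696  stride 1/|dx|=3.8637 1/|dy|=1.0353
    cross y-line → (5,6), t=0.8696
    cross y-line → (5,7), t=1.9049
    cross x-line → (6,7), t=2.0864
    cross y-line → (6,8), t=2.9402 (wall)
  → r_4 = 2.9402

ranges = [4.3067, 3.6489, 2.9329, 2.9402]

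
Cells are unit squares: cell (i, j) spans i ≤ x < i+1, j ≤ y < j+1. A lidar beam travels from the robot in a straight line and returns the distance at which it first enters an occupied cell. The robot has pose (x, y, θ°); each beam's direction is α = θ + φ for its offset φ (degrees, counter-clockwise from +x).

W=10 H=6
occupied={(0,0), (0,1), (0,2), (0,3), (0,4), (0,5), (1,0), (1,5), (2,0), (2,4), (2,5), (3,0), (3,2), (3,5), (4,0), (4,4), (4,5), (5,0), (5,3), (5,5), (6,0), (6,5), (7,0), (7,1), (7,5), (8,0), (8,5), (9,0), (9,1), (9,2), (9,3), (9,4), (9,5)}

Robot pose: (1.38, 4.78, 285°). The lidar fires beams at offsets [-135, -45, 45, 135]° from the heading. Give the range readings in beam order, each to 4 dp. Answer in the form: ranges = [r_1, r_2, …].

beam 1: φ=-135°, α=150°
  dir = (cos 150°, sin 150°) = (-0.8660, 0.5000); from cell (1,4)
  next x-line at t=0.4388, next y-line at t=0.4400; Δt_x=1.1547, Δt_y=2.0000
    x: enter (0,4) at t=0.4388 ← occupied
  → r_1 = 0.4388
beam 2: φ=-45°, α=240°
  dir = (cos 240°, sin 240°) = (-0.5000, -0.8660); from cell (1,4)
  next x-line at t=0.7600, next y-line at t=0.9007; Δt_x=2.0000, Δt_y=1.1547
    x: enter (0,4) at t=0.7600 ← occupied
  → r_2 = 0.7600
beam 3: φ=45°, α=330°
  dir = (cos 330°, sin 330°) = (0.8660, -0.5000); from cell (1,4)
  next x-line at t=0.7159, next y-line at t=1.5600; Δt_x=1.1547, Δt_y=2.0000
    x: enter (2,4) at t=0.7159 ← occupied
  → r_3 = 0.7159
beam 4: φ=135°, α=60°
  dir = (cos 60°, sin 60°) = (0.5000, 0.8660); from cell (1,4)
  next x-line at t=1.2400, next y-line at t=0.2540; Δt_x=2.0000, Δt_y=1.1547
    y: enter (1,5) at t=0.2540 ← occupied
  → r_4 = 0.2540

ranges = [0.4388, 0.7600, 0.7159, 0.2540]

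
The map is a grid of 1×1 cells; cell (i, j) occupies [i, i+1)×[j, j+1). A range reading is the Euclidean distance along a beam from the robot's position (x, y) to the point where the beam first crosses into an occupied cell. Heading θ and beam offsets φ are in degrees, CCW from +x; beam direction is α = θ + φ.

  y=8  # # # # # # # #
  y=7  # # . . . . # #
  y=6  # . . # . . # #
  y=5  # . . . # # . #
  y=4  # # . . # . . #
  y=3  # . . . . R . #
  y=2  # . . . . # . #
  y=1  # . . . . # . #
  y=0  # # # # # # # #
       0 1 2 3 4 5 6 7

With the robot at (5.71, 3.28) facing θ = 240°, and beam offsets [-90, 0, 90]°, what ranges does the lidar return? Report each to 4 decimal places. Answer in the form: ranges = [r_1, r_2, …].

ranges = [1.4400, 0.3233, 1.4896]

beam 1: φ=-90°, α=150°
  dir = (cos 150°, sin 150°) = (-0.8660, 0.5000); from cell (5,3)
  next x-line at t=0.8198, next y-line at t=1.4400; Δt_x=1.1547, Δt_y=2.0000
    x: enter (4,3) at t=0.8198
    y: enter (4,4) at t=1.4400 ← occupied
  → r_1 = 1.4400
beam 2: φ=0°, α=240°
  dir = (cos 240°, sin 240°) = (-0.5000, -0.8660); from cell (5,3)
  next x-line at t=1.4200, next y-line at t=0.3233; Δt_x=2.0000, Δt_y=1.1547
    y: enter (5,2) at t=0.3233 ← occupied
  → r_2 = 0.3233
beam 3: φ=90°, α=330°
  dir = (cos 330°, sin 330°) = (0.8660, -0.5000); from cell (5,3)
  next x-line at t=0.3349, next y-line at t=0.5600; Δt_x=1.1547, Δt_y=2.0000
    x: enter (6,3) at t=0.3349
    y: enter (6,2) at t=0.5600
    x: enter (7,2) at t=1.4896 ← occupied
  → r_3 = 1.4896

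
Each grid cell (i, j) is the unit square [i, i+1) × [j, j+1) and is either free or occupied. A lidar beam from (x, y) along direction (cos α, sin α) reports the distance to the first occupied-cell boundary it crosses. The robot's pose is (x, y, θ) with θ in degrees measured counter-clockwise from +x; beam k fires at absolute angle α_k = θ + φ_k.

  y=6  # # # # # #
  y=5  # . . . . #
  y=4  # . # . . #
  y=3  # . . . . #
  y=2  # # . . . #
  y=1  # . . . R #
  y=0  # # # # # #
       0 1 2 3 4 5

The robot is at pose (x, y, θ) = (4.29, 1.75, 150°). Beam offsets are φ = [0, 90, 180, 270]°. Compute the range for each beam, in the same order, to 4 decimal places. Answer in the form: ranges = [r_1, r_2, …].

beam 1: φ=0°, α=150°
  dir = (cos 150°, sin 150°) = (-0.8660, 0.5000); from cell (4,1)
  next x-line at t=0.3349, next y-line at t=0.5000; Δt_x=1.1547, Δt_y=2.0000
    x: enter (3,1) at t=0.3349
    y: enter (3,2) at t=0.5000
    x: enter (2,2) at t=1.4896
    y: enter (2,3) at t=2.5000
    x: enter (1,3) at t=2.6443
    x: enter (0,3) at t=3.7990 ← occupied
  → r_1 = 3.7990
beam 2: φ=90°, α=240°
  dir = (cos 240°, sin 240°) = (-0.5000, -0.8660); from cell (4,1)
  next x-line at t=0.5800, next y-line at t=0.8660; Δt_x=2.0000, Δt_y=1.1547
    x: enter (3,1) at t=0.5800
    y: enter (3,0) at t=0.8660 ← occupied
  → r_2 = 0.8660
beam 3: φ=180°, α=330°
  dir = (cos 330°, sin 330°) = (0.8660, -0.5000); from cell (4,1)
  next x-line at t=0.8198, next y-line at t=1.5000; Δt_x=1.1547, Δt_y=2.0000
    x: enter (5,1) at t=0.8198 ← occupied
  → r_3 = 0.8198
beam 4: φ=270°, α=60°
  dir = (cos 60°, sin 60°) = (0.5000, 0.8660); from cell (4,1)
  next x-line at t=1.4200, next y-line at t=0.2887; Δt_x=2.0000, Δt_y=1.1547
    y: enter (4,2) at t=0.2887
    x: enter (5,2) at t=1.4200 ← occupied
  → r_4 = 1.4200

ranges = [3.7990, 0.8660, 0.8198, 1.4200]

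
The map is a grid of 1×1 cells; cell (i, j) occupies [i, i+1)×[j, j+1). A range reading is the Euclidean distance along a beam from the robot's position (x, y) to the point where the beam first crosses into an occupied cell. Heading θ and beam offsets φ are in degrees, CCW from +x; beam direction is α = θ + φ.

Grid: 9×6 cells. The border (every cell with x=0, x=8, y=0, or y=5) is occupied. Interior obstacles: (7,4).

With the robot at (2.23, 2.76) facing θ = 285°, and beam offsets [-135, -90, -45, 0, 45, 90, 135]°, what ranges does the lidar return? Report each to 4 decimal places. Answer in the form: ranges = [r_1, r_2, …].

ranges = [1.4203, 1.2734, 2.0323, 1.8221, 3.5200, 4.9383, 2.5865]

beam 1: φ=-135°, α=150°
  dir = (cos 150°, sin 150°) = (-0.8660, 0.5000); from cell (2,2)
  next x-line at t=0.2656, next y-line at t=0.4800; Δt_x=1.1547, Δt_y=2.0000
    x: enter (1,2) at t=0.2656
    y: enter (1,3) at t=0.4800
    x: enter (0,3) at t=1.4203 ← occupied
  → r_1 = 1.4203
beam 2: φ=-90°, α=195°
  dir = (cos 195°, sin 195°) = (-0.9659, -0.2588); from cell (2,2)
  next x-line at t=0.2381, next y-line at t=2.9364; Δt_x=1.0353, Δt_y=3.8637
    x: enter (1,2) at t=0.2381
    x: enter (0,2) at t=1.2734 ← occupied
  → r_2 = 1.2734
beam 3: φ=-45°, α=240°
  dir = (cos 240°, sin 240°) = (-0.5000, -0.8660); from cell (2,2)
  next x-line at t=0.4600, next y-line at t=0.8776; Δt_x=2.0000, Δt_y=1.1547
    x: enter (1,2) at t=0.4600
    y: enter (1,1) at t=0.8776
    y: enter (1,0) at t=2.0323 ← occupied
  → r_3 = 2.0323
beam 4: φ=0°, α=285°
  dir = (cos 285°, sin 285°) = (0.2588, -0.9659); from cell (2,2)
  next x-line at t=2.9751, next y-line at t=0.7868; Δt_x=3.8637, Δt_y=1.0353
    y: enter (2,1) at t=0.7868
    y: enter (2,0) at t=1.8221 ← occupied
  → r_4 = 1.8221
beam 5: φ=45°, α=330°
  dir = (cos 330°, sin 330°) = (0.8660, -0.5000); from cell (2,2)
  next x-line at t=0.8891, next y-line at t=1.5200; Δt_x=1.1547, Δt_y=2.0000
    x: enter (3,2) at t=0.8891
    y: enter (3,1) at t=1.5200
    x: enter (4,1) at t=2.0438
    x: enter (5,1) at t=3.1985
    y: enter (5,0) at t=3.5200 ← occupied
  → r_5 = 3.5200
beam 6: φ=90°, α=15°
  dir = (cos 15°, sin 15°) = (0.9659, 0.2588); from cell (2,2)
  next x-line at t=0.7972, next y-line at t=0.9273; Δt_x=1.0353, Δt_y=3.8637
    x: enter (3,2) at t=0.7972
    y: enter (3,3) at t=0.9273
    x: enter (4,3) at t=1.8324
    x: enter (5,3) at t=2.8677
    x: enter (6,3) at t=3.9030
    y: enter (6,4) at t=4.7910
    x: enter (7,4) at t=4.9383 ← occupied
  → r_6 = 4.9383
beam 7: φ=135°, α=60°
  dir = (cos 60°, sin 60°) = (0.5000, 0.8660); from cell (2,2)
  next x-line at t=1.5400, next y-line at t=0.2771; Δt_x=2.0000, Δt_y=1.1547
    y: enter (2,3) at t=0.2771
    y: enter (2,4) at t=1.4318
    x: enter (3,4) at t=1.5400
    y: enter (3,5) at t=2.5865 ← occupied
  → r_7 = 2.5865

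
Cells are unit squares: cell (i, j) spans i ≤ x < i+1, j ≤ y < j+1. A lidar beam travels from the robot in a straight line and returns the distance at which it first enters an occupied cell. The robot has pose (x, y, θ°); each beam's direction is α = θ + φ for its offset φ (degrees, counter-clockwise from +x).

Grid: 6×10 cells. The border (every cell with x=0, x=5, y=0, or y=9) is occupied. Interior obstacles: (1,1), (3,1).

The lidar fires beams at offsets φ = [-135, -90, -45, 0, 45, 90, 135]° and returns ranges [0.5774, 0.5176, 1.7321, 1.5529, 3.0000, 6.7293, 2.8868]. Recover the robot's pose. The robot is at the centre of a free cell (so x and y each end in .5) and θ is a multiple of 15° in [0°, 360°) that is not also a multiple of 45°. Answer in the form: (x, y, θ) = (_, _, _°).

Enumerate (i+0.5, j+0.5, θ) over the 30 free cells and 16 admissible headings. For each, cast all 7 beams and compare to the given ranges.
  (2.5, 8.5, 60°): beam 1 = 7.7646 ≠ 0.5774 ✗
  (4.5, 4.5, 285°): beam 1 = 4.0415 ≠ 0.5774 ✗
  (3.5, 3.5, 30°): beam 1 = 1.5529 ≠ 0.5774 ✗
  (1.5, 3.5, 330°): beam 1 = 0.5176 ≠ 0.5774 ✗
  …
  (3.5, 2.5, 15°): r_1=0.5774, r_2=0.5176, r_3=1.7321, r_4=1.5529, r_5=3.0000, r_6=6.7293, r_7=2.8868 — all match ✓
No second candidate reproduces the full scan.

(x, y, θ) = (3.5, 2.5, 15°)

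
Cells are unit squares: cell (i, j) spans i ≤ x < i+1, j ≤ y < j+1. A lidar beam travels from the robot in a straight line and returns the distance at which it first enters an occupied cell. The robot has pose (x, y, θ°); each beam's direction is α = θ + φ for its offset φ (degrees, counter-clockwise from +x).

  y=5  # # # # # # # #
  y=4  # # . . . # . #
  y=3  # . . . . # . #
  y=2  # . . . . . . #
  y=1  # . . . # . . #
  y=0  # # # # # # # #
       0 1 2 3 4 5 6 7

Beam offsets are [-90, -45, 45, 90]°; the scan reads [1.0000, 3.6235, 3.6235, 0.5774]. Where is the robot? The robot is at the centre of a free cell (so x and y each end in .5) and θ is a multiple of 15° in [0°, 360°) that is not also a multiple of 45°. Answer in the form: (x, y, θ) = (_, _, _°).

Enumerate (i+0.5, j+0.5, θ) over the 20 free cells and 16 admissible headings. For each, cast all 4 beams and compare to the given ranges.
  (2.5, 2.5, 165°): beam 1 = 2.5882 ≠ 1.0000 ✗
  (6.5, 1.5, 255°): beam 1 = 1.5529 ≠ 1.0000 ✗
  (1.5, 1.5, 105°): beam 1 = 5.6940 ≠ 1.0000 ✗
  (2.5, 2.5, 60°): beam 1 = 1.7321 ≠ 1.0000 ✗
  …
  (4.5, 4.5, 240°): r_1=1.0000, r_2=3.6235, r_3=3.6235, r_4=0.5774 — all match ✓
Unique over the lattice → pose = (4.5, 4.5, 240°).

(x, y, θ) = (4.5, 4.5, 240°)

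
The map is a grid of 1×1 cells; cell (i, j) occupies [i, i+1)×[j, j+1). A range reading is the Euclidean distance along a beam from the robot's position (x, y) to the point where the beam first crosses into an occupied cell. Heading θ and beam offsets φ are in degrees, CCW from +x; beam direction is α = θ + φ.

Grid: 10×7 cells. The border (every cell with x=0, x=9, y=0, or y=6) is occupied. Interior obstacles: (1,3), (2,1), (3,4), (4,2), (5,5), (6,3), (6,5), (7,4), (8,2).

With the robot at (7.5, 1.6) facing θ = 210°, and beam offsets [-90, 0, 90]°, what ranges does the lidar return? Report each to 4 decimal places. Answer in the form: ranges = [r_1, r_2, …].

beam 1: φ=-90°, α=120°
  cosα=-0.5000 sinα=0.8660 | (7,1) | tMaxX 1.0000 tMaxY 0.4619 | tΔX 2.0000 tΔY 1.1547
    t=0.4619 [y] (7,2)
    t=1.0000 [x] (6,2)
    t=1.6166 [y] (6,3) — stop
  → r_1 = 1.6166
beam 2: φ=0°, α=210°
  cosα=-0.8660 sinα=-0.5000 | (7,1) | tMaxX 0.5774 tMaxY 1.2000 | tΔX 1.1547 tΔY 2.0000
    t=0.5774 [x] (6,1)
    t=1.2000 [y] (6,0) — stop
  → r_2 = 1.2000
beam 3: φ=90°, α=300°
  cosα=0.5000 sinα=-0.8660 | (7,1) | tMaxX 1.0000 tMaxY 0.6928 | tΔX 2.0000 tΔY 1.1547
    t=0.6928 [y] (7,0) — stop
  → r_3 = 0.6928

ranges = [1.6166, 1.2000, 0.6928]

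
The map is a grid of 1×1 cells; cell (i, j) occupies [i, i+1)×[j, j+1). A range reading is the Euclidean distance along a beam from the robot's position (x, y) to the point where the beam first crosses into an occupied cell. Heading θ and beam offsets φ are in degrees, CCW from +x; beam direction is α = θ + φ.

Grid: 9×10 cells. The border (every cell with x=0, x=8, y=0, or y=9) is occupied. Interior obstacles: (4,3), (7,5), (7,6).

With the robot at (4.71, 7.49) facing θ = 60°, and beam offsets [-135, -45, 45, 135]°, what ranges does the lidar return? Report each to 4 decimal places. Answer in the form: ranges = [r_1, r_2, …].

ranges = [6.7189, 3.4061, 1.5633, 3.8409]

beam 1: φ=-135°, α=285°
  dir = (cos 285°, sin 285°) = (0.2588, -0.9659); from cell (4,7)
  next x-line at t=1.1205, next y-line at t=0.5073; Δt_x=3.8637, Δt_y=1.0353
    y: enter (4,6) at t=0.5073
    x: enter (5,6) at t=1.1205
    y: enter (5,5) at t=1.5426
    y: enter (5,4) at t=2.5778
    y: enter (5,3) at t=3.6131
    y: enter (5,2) at t=4.6484
    x: enter (6,2) at t=4.9842
    y: enter (6,1) at t=5.6837
    y: enter (6,0) at t=6.7189 ← occupied
  → r_1 = 6.7189
beam 2: φ=-45°, α=15°
  dir = (cos 15°, sin 15°) = (0.9659, 0.2588); from cell (4,7)
  next x-line at t=0.3002, next y-line at t=1.9705; Δt_x=1.0353, Δt_y=3.8637
    x: enter (5,7) at t=0.3002
    x: enter (6,7) at t=1.3355
    y: enter (6,8) at t=1.9705
    x: enter (7,8) at t=2.3708
    x: enter (8,8) at t=3.4061 ← occupied
  → r_2 = 3.4061
beam 3: φ=45°, α=105°
  dir = (cos 105°, sin 105°) = (-0.2588, 0.9659); from cell (4,7)
  next x-line at t=2.7432, next y-line at t=0.5280; Δt_x=3.8637, Δt_y=1.0353
    y: enter (4,8) at t=0.5280
    y: enter (4,9) at t=1.5633 ← occupied
  → r_3 = 1.5633
beam 4: φ=135°, α=195°
  dir = (cos 195°, sin 195°) = (-0.9659, -0.2588); from cell (4,7)
  next x-line at t=0.7350, next y-line at t=1.8932; Δt_x=1.0353, Δt_y=3.8637
    x: enter (3,7) at t=0.7350
    x: enter (2,7) at t=1.7703
    y: enter (2,6) at t=1.8932
    x: enter (1,6) at t=2.8056
    x: enter (0,6) at t=3.8409 ← occupied
  → r_4 = 3.8409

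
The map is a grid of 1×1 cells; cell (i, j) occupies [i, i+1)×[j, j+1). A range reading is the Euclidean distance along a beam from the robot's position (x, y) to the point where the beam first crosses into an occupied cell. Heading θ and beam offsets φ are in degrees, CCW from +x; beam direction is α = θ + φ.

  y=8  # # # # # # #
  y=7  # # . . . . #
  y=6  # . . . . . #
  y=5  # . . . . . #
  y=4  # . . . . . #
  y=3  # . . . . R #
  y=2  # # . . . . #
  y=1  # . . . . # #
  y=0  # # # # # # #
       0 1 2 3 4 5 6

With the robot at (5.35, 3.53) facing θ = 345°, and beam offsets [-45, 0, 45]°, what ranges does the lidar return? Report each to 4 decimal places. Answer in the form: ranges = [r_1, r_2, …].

beam 1: φ=-45°, α=300°
  cosα=0.5000 sinα=-0.8660 | (5,3) | tMaxX 1.3000 tMaxY 0.6120 | tΔX 2.0000 tΔY 1.1547
    t=0.6120 [y] (5,2)
    t=1.3000 [x] (6,2) — stop
  → r_1 = 1.3000
beam 2: φ=0°, α=345°
  cosα=0.9659 sinα=-0.2588 | (5,3) | tMaxX 0.6729 tMaxY 2.0478 | tΔX 1.0353 tΔY 3.8637
    t=0.6729 [x] (6,3) — stop
  → r_2 = 0.6729
beam 3: φ=45°, α=30°
  cosα=0.8660 sinα=0.5000 | (5,3) | tMaxX 0.7506 tMaxY 0.9400 | tΔX 1.1547 tΔY 2.0000
    t=0.7506 [x] (6,3) — stop
  → r_3 = 0.7506

ranges = [1.3000, 0.6729, 0.7506]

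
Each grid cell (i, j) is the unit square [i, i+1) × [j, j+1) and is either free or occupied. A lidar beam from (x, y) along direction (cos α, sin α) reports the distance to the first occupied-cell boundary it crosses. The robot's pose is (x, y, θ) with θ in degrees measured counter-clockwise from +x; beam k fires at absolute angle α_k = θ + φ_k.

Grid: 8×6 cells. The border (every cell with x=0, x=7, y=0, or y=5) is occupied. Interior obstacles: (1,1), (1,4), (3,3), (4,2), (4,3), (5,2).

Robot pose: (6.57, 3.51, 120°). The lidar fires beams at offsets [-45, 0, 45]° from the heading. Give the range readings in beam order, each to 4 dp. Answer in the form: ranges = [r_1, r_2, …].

beam 1: φ=-45°, α=75°
  d=(0.2588,0.9659)  start (6,3)  tX=1.6614 tY=0.5073  stride 1/|dx|=3.8637 1/|dy|=1.0353
    cross y-line → (6,4), t=0.5073
    cross y-line → (6,5), t=1.5426 (wall)
  → r_1 = 1.5426
beam 2: φ=0°, α=120°
  d=(-0.5000,0.8660)  start (6,3)  tX=1.1400 tY=0.5658  stride 1/|dx|=2.0000 1/|dy|=1.1547
    cross y-line → (6,4), t=0.5658
    cross x-line → (5,4), t=1.1400
    cross y-line → (5,5), t=1.7205 (wall)
  → r_2 = 1.7205
beam 3: φ=45°, α=165°
  d=(-0.9659,0.2588)  start (6,3)  tX=0.5901 tY=1.8932  stride 1/|dx|=1.0353 1/|dy|=3.8637
    cross x-line → (5,3), t=0.5901
    cross x-line → (4,3), t=1.6254 (wall)
  → r_3 = 1.6254

ranges = [1.5426, 1.7205, 1.6254]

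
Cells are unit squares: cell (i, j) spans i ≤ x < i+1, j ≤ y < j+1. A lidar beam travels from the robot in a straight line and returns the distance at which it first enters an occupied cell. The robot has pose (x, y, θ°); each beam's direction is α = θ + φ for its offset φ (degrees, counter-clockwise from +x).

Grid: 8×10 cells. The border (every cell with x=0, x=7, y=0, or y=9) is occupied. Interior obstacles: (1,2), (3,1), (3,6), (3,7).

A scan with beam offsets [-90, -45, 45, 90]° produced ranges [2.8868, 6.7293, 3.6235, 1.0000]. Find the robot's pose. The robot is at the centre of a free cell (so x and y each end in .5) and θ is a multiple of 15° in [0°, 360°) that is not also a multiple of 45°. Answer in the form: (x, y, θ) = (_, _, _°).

Enumerate (i+0.5, j+0.5, θ) over the 44 free cells and 16 admissible headings. For each, cast all 4 beams and compare to the given ranges.
  (5.5, 6.5, 240°): beam 1 = 1.7321 ≠ 2.8868 ✗
  (1.5, 3.5, 255°): beam 1 = 0.5176 ≠ 2.8868 ✗
  (5.5, 2.5, 300°): beam 1 = 1.7321 ≠ 2.8868 ✗
  (3.5, 4.5, 330°): beam 1 = 4.0415 ≠ 2.8868 ✗
  (1.5, 6.5, 60°): beam 1 = 6.3509 ≠ 2.8868 ✗
  …
  (4.5, 2.5, 120°): r_1=2.8868, r_2=6.7293, r_3=3.6235, r_4=1.0000 — all match ✓
Only this pose fits every beam.

(x, y, θ) = (4.5, 2.5, 120°)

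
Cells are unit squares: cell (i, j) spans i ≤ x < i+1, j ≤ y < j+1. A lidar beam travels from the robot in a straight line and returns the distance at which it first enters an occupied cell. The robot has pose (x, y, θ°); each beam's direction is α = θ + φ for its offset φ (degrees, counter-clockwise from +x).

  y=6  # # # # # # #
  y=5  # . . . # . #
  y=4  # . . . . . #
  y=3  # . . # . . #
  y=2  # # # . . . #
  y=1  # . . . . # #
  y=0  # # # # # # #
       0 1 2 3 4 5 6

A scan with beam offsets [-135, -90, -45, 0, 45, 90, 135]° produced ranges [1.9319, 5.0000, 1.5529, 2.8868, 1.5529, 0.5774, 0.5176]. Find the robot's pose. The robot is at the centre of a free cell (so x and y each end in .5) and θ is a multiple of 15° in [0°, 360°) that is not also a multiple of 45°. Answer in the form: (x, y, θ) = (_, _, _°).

(x, y, θ) = (5.5, 3.5, 240°)

Candidates: 20 free-cell centres × 16 headings = 320 poses. Raycast each; keep the one whose scan matches to 4 dp.
  (2.5, 1.5, 285°): beam 1 = 1.0000 ≠ 1.9319 ✗
  (2.5, 4.5, 210°): beam 1 = 1.5529 ≠ 1.9319 ✗
  (4.5, 3.5, 210°): beam 1 = 1.5529 ≠ 1.9319 ✗
  (1.5, 1.5, 300°): beam 1 = 0.5176 ≠ 1.9319 ✗
  …
  (5.5, 3.5, 240°): r_1=1.9319, r_2=5.0000, r_3=1.5529, r_4=2.8868, r_5=1.5529, r_6=0.5774, r_7=0.5176 — all match ✓
No second candidate reproduces the full scan.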